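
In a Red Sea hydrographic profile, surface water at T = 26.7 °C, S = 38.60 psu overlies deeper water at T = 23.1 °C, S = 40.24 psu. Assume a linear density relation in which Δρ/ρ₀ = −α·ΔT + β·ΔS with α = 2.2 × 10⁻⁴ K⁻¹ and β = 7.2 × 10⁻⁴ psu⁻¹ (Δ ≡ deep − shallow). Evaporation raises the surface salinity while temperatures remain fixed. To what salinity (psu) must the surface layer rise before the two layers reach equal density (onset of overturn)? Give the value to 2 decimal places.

Neutral buoyancy requires −α(T_deep − T_surf) + β(S_deep − S_surf′) = 0.
S_surf′ = S_deep − (α/β)·ΔT = 40.24 − (2.2 × 10⁻⁴/7.2 × 10⁻⁴)·(-3.6) = 41.3400 psu.
Increase required: 41.3400 − 38.60 = 2.7400 psu.

41.34 psu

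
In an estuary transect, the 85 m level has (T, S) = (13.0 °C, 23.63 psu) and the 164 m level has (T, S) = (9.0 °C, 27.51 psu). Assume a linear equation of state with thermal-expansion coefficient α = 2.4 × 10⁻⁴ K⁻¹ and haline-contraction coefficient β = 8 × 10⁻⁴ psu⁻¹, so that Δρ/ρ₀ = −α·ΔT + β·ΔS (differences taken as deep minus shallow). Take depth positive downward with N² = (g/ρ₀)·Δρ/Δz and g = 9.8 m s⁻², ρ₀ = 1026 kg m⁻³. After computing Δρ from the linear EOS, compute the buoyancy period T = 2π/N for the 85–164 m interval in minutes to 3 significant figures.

4.66 min

ΔT = -4.0 K, ΔS = +3.88 psu (deep − shallow).
Δρ/ρ₀ = −αΔT + βΔS = 9.60 × 10⁻⁴ + 3.104 × 10⁻³ = 4.064 × 10⁻³, so Δρ ≈ 4.170 kg m⁻³.
N² = (g/ρ₀)·Δρ/Δz = g·(Δρ/ρ₀)/Δz = 9.8 × 4.064 × 10⁻³ / 79 = 5.0414 × 10⁻⁴ s⁻².
N = √(5.0414 × 10⁻⁴) = 0.022453 rad s⁻¹ → T = 2π/N = 279.84 s = 4.6640 min ≈ 4.66 min.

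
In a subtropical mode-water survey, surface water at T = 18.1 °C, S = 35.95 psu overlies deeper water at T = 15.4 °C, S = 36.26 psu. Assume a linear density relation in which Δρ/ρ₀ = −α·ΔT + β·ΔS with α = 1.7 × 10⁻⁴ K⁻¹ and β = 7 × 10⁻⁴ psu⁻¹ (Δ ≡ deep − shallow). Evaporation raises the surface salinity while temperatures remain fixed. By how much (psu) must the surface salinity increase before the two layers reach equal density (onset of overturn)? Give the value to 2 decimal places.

Neutral buoyancy requires −α(T_deep − T_surf) + β(S_deep − S_surf′) = 0.
S_surf′ = S_deep − (α/β)·ΔT = 36.26 − (1.7 × 10⁻⁴/7 × 10⁻⁴)·(-2.7) = 36.9157 psu.
Increase required: 36.9157 − 35.95 = 0.9657 psu.

0.97 psu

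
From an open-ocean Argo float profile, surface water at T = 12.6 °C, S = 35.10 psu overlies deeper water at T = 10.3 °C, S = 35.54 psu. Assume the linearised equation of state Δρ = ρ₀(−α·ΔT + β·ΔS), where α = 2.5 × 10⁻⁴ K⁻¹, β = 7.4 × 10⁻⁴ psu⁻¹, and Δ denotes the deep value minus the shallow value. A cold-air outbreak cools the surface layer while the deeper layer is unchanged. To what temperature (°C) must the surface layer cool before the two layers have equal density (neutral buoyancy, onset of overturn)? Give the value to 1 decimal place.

9.0 °C

Neutral buoyancy requires Δρ = 0, i.e. −α(T_deep − T_surf′) + β(S_deep − S_surf) = 0.
T_surf′ = T_deep − (β/α)·ΔS = 10.3 − (7.4 × 10⁻⁴/2.5 × 10⁻⁴)·(+0.44) = 8.998 °C.
Cooling required: 12.6 − (8.998) = 3.602 °C.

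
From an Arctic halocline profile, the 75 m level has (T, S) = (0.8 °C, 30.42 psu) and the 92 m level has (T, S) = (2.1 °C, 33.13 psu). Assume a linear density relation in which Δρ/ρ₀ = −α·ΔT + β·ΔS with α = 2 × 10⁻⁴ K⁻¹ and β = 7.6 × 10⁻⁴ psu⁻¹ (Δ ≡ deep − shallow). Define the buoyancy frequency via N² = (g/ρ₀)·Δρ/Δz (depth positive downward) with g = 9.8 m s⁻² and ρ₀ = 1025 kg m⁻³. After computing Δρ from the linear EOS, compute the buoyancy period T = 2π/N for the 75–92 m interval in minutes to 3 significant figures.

3.25 min

ΔT = +1.3 K, ΔS = +2.71 psu (deep − shallow).
Δρ/ρ₀ = −αΔT + βΔS = -2.60 × 10⁻⁴ + 2.0596 × 10⁻³ = 1.7996 × 10⁻³, so Δρ ≈ 1.845 kg m⁻³.
N² = (g/ρ₀)·Δρ/Δz = g·(Δρ/ρ₀)/Δz = 9.8 × 1.7996 × 10⁻³ / 17 = 1.0374 × 10⁻³ s⁻².
N = √(1.0374 × 10⁻³) = 0.032209 rad s⁻¹ → T = 2π/N = 195.08 s = 3.2513 min ≈ 3.25 min.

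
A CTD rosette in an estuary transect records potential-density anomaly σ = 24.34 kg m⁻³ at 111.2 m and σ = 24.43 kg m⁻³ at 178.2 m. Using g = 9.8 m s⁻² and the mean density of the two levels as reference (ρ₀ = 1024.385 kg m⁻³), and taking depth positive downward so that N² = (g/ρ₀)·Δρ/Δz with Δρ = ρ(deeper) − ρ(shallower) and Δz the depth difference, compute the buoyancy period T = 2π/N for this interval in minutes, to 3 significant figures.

Δρ = 1024.43 − 1024.34 = 0.09 kg m⁻³ over Δz = 178.2 − 111.2 = 67 m.
N² = (9.8/1024.385) × (0.09/67) = 1.2851 × 10⁻⁵ s⁻².
N = √(1.2851 × 10⁻⁵) = 3.5848 × 10⁻³ rad s⁻¹, so T = 2π/N = 1.7527 × 10³ s = 29.212 min ≈ 29.2 min.

29.2 min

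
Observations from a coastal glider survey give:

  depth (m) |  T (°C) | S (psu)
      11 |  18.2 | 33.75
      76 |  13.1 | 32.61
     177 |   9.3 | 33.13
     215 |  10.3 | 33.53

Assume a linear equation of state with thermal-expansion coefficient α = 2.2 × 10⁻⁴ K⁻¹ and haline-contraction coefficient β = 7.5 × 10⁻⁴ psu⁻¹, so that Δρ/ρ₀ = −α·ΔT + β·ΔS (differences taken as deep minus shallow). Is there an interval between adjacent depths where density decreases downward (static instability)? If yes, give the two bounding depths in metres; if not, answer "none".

Evaluate Δρ/ρ₀ = −αΔT + βΔS across each adjacent pair:
  11–76 m: −αΔT+βΔS = −(2.2 × 10⁻⁴)(-5.1)+(7.5 × 10⁻⁴)(-1.14) = 2.7 × 10⁻⁴ → stable
  76–177 m: −αΔT+βΔS = −(2.2 × 10⁻⁴)(-3.8)+(7.5 × 10⁻⁴)(+0.52) = 1.2 × 10⁻³ → stable
  177–215 m: −αΔT+βΔS = −(2.2 × 10⁻⁴)(+1.0)+(7.5 × 10⁻⁴)(+0.40) = 8.0 × 10⁻⁵ → stable
Every interval has Δρ > 0: the column is stably stratified throughout.

none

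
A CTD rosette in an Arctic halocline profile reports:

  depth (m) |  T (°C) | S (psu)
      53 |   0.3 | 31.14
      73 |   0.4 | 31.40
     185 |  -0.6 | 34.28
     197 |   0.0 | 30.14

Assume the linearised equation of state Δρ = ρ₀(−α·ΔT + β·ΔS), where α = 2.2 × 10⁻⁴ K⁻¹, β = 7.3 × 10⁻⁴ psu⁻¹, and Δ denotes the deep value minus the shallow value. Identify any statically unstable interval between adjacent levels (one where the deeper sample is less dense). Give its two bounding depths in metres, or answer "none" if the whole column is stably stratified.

185–197 m

Evaluate Δρ/ρ₀ = −αΔT + βΔS across each adjacent pair:
  53–73 m: −αΔT+βΔS = −(2.2 × 10⁻⁴)(+0.1)+(7.3 × 10⁻⁴)(+0.26) = 1.7 × 10⁻⁴ → stable
  73–185 m: −αΔT+βΔS = −(2.2 × 10⁻⁴)(-1.0)+(7.3 × 10⁻⁴)(+2.88) = 2.3 × 10⁻³ → stable
  185–197 m: −αΔT+βΔS = −(2.2 × 10⁻⁴)(+0.6)+(7.3 × 10⁻⁴)(-4.14) = -3.2 × 10⁻³ → UNSTABLE
The 185–197 m interval has Δρ < 0: lighter water underlies denser water.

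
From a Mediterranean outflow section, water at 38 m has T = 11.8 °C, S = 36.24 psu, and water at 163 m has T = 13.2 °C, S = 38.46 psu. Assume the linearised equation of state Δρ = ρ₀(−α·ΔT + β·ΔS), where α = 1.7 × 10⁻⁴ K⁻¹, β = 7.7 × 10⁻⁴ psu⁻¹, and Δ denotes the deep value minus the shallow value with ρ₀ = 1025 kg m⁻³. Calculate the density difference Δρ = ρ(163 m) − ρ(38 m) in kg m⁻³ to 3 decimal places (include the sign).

+1.508 kg m⁻³

ΔT = +1.4 K, ΔS = +2.22 psu (deep − shallow).
Δρ/ρ₀ = −(1.7 × 10⁻⁴)(+1.4) + (7.7 × 10⁻⁴)(+2.22) = 1.4714 × 10⁻³.
Δρ = 1025 × (1.4714 × 10⁻³) = +1.508 kg m⁻³.
Positive Δρ: denser below, stable.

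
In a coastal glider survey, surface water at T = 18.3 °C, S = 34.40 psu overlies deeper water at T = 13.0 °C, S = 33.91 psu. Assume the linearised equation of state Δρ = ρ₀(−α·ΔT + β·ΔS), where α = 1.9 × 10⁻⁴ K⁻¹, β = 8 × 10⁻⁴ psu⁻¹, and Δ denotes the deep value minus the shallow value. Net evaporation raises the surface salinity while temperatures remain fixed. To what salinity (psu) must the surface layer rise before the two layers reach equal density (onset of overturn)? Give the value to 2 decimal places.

Neutral buoyancy requires −α(T_deep − T_surf) + β(S_deep − S_surf′) = 0.
S_surf′ = S_deep − (α/β)·ΔT = 33.91 − (1.9 × 10⁻⁴/8 × 10⁻⁴)·(-5.3) = 35.1687 psu.
Increase required: 35.1687 − 34.40 = 0.7687 psu.

35.17 psu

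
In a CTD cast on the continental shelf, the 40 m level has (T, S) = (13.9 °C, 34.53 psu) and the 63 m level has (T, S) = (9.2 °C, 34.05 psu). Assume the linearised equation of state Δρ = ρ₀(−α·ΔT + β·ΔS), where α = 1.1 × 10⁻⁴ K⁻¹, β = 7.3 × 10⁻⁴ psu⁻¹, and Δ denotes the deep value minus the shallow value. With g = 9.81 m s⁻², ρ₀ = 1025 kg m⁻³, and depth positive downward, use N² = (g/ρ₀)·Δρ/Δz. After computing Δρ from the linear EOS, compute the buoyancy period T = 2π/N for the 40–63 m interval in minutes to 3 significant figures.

ΔT = -4.7 K, ΔS = -0.48 psu (deep − shallow).
Δρ/ρ₀ = −αΔT + βΔS = 5.17 × 10⁻⁴ − 3.504 × 10⁻⁴ = 1.666 × 10⁻⁴, so Δρ ≈ 0.1708 kg m⁻³.
N² = (g/ρ₀)·Δρ/Δz = g·(Δρ/ρ₀)/Δz = 9.81 × 1.666 × 10⁻⁴ / 23 = 7.1059 × 10⁻⁵ s⁻².
N = √(7.1059 × 10⁻⁵) = 8.4297 × 10⁻³ rad s⁻¹ → T = 2π/N = 745.36 s = 12.423 min ≈ 12.4 min.

12.4 min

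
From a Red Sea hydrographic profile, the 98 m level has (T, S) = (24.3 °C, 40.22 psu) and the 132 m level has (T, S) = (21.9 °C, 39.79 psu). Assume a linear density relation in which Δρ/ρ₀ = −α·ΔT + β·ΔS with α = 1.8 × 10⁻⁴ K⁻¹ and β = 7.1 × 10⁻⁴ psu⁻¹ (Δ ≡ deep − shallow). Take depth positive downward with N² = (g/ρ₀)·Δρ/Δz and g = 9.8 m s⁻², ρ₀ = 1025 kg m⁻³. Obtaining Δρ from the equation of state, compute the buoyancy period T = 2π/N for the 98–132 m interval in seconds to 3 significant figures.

ΔT = -2.4 K, ΔS = -0.43 psu (deep − shallow).
Δρ/ρ₀ = −αΔT + βΔS = 4.32 × 10⁻⁴ − 3.053 × 10⁻⁴ = 1.267 × 10⁻⁴, so Δρ ≈ 0.1299 kg m⁻³.
N² = (g/ρ₀)·Δρ/Δz = g·(Δρ/ρ₀)/Δz = 9.8 × 1.267 × 10⁻⁴ / 34 = 3.6519 × 10⁻⁵ s⁻².
N = √(3.6519 × 10⁻⁵) = 6.0431 × 10⁻³ rad s⁻¹ → T = 2π/N = 1.0397 × 10³ s ≈ 1.04 × 10³ s.

1.04 × 10³ s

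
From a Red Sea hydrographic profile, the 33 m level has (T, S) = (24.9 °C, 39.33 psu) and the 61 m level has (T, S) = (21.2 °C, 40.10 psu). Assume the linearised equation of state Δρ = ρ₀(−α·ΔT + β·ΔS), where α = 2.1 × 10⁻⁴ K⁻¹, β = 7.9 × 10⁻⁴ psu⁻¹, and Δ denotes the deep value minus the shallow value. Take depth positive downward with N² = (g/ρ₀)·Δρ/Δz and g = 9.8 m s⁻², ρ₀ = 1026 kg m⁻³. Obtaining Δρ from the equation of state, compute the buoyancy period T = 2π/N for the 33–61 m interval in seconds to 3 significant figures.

285 s

ΔT = -3.7 K, ΔS = +0.77 psu (deep − shallow).
Δρ/ρ₀ = −αΔT + βΔS = 7.77 × 10⁻⁴ + 6.083 × 10⁻⁴ = 1.3853 × 10⁻³, so Δρ ≈ 1.421 kg m⁻³.
N² = (g/ρ₀)·Δρ/Δz = g·(Δρ/ρ₀)/Δz = 9.8 × 1.3853 × 10⁻³ / 28 = 4.8486 × 10⁻⁴ s⁻².
N = √(4.8486 × 10⁻⁴) = 0.022020 rad s⁻¹ → T = 2π/N = 285.34 s ≈ 285 s.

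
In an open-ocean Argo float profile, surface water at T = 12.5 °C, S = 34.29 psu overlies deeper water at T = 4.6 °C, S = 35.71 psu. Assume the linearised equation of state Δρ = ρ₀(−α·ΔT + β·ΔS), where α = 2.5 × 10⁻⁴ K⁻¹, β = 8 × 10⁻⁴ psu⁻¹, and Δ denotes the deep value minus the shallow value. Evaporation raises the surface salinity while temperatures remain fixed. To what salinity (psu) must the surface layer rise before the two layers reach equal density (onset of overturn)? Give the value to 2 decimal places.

38.18 psu

Neutral buoyancy requires −α(T_deep − T_surf) + β(S_deep − S_surf′) = 0.
S_surf′ = S_deep − (α/β)·ΔT = 35.71 − (2.5 × 10⁻⁴/8 × 10⁻⁴)·(-7.9) = 38.1788 psu.
Increase required: 38.1788 − 34.29 = 3.8888 psu.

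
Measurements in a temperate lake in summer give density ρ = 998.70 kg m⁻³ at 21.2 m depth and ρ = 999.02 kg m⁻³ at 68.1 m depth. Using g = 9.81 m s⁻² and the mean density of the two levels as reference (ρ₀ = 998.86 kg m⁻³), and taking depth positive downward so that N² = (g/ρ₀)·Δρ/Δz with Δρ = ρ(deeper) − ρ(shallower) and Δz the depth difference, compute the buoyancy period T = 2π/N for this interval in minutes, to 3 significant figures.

12.8 min

Δρ = 999.02 − 998.70 = 0.32 kg m⁻³ over Δz = 68.1 − 21.2 = 46.9 m.
N² = (9.81/998.86) × (0.32/46.9) = 6.7010 × 10⁻⁵ s⁻².
N = √(6.7010 × 10⁻⁵) = 8.1860 × 10⁻³ rad s⁻¹, so T = 2π/N = 767.55 s = 12.792 min ≈ 12.8 min.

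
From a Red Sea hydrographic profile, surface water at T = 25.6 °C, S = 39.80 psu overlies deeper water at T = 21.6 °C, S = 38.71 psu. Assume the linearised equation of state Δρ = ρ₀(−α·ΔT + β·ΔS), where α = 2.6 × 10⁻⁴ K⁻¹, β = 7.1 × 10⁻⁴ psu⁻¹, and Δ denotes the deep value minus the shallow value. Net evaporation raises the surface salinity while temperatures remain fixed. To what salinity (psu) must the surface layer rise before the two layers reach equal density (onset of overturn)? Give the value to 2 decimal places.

40.17 psu

Neutral buoyancy requires −α(T_deep − T_surf) + β(S_deep − S_surf′) = 0.
S_surf′ = S_deep − (α/β)·ΔT = 38.71 − (2.6 × 10⁻⁴/7.1 × 10⁻⁴)·(-4.0) = 40.1748 psu.
Increase required: 40.1748 − 39.80 = 0.3748 psu.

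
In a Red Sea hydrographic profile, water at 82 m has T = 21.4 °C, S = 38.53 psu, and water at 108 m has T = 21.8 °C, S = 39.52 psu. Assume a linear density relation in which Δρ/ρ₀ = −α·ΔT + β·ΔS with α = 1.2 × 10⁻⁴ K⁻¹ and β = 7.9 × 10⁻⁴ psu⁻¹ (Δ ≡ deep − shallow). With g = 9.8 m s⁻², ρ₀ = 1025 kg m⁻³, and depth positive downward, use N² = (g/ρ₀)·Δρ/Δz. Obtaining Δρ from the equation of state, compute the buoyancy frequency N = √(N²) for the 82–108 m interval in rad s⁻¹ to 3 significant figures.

ΔT = +0.4 K, ΔS = +0.99 psu (deep − shallow).
Δρ/ρ₀ = −αΔT + βΔS = -4.80 × 10⁻⁵ + 7.821 × 10⁻⁴ = 7.341 × 10⁻⁴, so Δρ ≈ 0.7525 kg m⁻³.
N² = (g/ρ₀)·Δρ/Δz = g·(Δρ/ρ₀)/Δz = 9.8 × 7.341 × 10⁻⁴ / 26 = 2.7670 × 10⁻⁴ s⁻².
N = √(2.7670 × 10⁻⁴) = 0.016634 rad s⁻¹ ≈ 0.0166 rad s⁻¹.

0.0166 rad s⁻¹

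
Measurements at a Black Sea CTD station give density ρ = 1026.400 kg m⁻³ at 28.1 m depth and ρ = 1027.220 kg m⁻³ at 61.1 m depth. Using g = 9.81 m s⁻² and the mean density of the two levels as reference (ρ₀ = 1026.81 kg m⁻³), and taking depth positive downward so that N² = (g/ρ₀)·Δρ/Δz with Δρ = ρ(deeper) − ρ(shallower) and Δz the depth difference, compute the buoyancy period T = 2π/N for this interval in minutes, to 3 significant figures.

Δρ = 1027.220 − 1026.400 = 0.820 kg m⁻³ over Δz = 61.1 − 28.1 = 33 m.
N² = (9.81/1026.81) × (0.820/33) = 2.3740 × 10⁻⁴ s⁻².
N = √(2.3740 × 10⁻⁴) = 0.015408 rad s⁻¹, so T = 2π/N = 407.79 s = 6.7965 min ≈ 6.80 min.

6.80 min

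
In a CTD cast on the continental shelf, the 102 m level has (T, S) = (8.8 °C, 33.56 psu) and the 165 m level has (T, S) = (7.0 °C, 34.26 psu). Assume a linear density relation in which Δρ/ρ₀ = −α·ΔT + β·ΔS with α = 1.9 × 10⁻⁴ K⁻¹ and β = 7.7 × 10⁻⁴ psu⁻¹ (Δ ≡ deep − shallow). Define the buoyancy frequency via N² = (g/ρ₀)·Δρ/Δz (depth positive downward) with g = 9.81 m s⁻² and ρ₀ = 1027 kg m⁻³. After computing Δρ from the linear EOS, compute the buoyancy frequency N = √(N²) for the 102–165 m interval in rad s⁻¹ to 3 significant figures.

ΔT = -1.8 K, ΔS = +0.70 psu (deep − shallow).
Δρ/ρ₀ = −αΔT + βΔS = 3.42 × 10⁻⁴ + 5.39 × 10⁻⁴ = 8.81 × 10⁻⁴, so Δρ ≈ 0.9048 kg m⁻³.
N² = (g/ρ₀)·Δρ/Δz = g·(Δρ/ρ₀)/Δz = 9.81 × 8.81 × 10⁻⁴ / 63 = 1.3718 × 10⁻⁴ s⁻².
N = √(1.3718 × 10⁻⁴) = 0.011712 rad s⁻¹ ≈ 0.0117 rad s⁻¹.

0.0117 rad s⁻¹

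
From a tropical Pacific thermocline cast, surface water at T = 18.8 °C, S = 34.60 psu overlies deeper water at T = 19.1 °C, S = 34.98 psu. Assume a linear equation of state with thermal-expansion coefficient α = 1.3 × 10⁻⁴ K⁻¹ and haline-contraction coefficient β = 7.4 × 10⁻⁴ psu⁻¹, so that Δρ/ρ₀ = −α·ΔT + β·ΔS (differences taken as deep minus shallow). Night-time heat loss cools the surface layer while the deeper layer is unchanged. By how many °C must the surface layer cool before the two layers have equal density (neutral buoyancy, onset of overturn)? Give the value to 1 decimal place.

1.9 °C

Neutral buoyancy requires Δρ = 0, i.e. −α(T_deep − T_surf′) + β(S_deep − S_surf) = 0.
T_surf′ = T_deep − (β/α)·ΔS = 19.1 − (7.4 × 10⁻⁴/1.3 × 10⁻⁴)·(+0.38) = 16.937 °C.
Cooling required: 18.8 − (16.937) = 1.863 °C.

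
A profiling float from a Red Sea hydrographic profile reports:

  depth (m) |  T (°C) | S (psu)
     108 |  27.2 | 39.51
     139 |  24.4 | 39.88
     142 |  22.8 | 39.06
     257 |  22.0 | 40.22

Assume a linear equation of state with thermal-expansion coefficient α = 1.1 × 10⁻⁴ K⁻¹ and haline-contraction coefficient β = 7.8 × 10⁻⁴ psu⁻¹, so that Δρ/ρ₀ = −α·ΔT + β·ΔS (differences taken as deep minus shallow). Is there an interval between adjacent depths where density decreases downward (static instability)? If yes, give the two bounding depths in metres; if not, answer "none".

Evaluate Δρ/ρ₀ = −αΔT + βΔS across each adjacent pair:
  108–139 m: −αΔT+βΔS = −(1.1 × 10⁻⁴)(-2.8)+(7.8 × 10⁻⁴)(+0.37) = 6.0 × 10⁻⁴ → stable
  139–142 m: −αΔT+βΔS = −(1.1 × 10⁻⁴)(-1.6)+(7.8 × 10⁻⁴)(-0.82) = -4.6 × 10⁻⁴ → UNSTABLE
  142–257 m: −αΔT+βΔS = −(1.1 × 10⁻⁴)(-0.8)+(7.8 × 10⁻⁴)(+1.16) = 9.9 × 10⁻⁴ → stable
The 139–142 m interval has Δρ < 0: lighter water underlies denser water.

139–142 m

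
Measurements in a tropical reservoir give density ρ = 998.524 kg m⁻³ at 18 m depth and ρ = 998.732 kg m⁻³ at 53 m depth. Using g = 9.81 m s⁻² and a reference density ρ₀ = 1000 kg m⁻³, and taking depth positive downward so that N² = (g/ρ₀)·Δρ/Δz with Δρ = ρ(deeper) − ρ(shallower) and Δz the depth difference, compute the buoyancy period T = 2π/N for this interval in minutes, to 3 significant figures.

13.7 min

Δρ = 998.732 − 998.524 = 0.208 kg m⁻³ over Δz = 53 − 18 = 35 m.
N² = (9.81/1000) × (0.208/35) = 5.8299 × 10⁻⁵ s⁻².
N = √(5.8299 × 10⁻⁵) = 7.6354 × 10⁻³ rad s⁻¹, so T = 2π/N = 822.90 s = 13.715 min ≈ 13.7 min.
A positive N² confirms static stability across the interval.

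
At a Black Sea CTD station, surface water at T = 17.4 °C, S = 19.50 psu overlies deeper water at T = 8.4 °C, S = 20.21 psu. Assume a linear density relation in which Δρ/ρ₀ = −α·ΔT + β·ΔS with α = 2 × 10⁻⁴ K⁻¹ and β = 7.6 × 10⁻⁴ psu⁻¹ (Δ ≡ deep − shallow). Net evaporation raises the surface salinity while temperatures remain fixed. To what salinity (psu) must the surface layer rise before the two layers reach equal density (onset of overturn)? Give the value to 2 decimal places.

Neutral buoyancy requires −α(T_deep − T_surf) + β(S_deep − S_surf′) = 0.
S_surf′ = S_deep − (α/β)·ΔT = 20.21 − (2 × 10⁻⁴/7.6 × 10⁻⁴)·(-9.0) = 22.5784 psu.
Increase required: 22.5784 − 19.50 = 3.0784 psu.

22.58 psu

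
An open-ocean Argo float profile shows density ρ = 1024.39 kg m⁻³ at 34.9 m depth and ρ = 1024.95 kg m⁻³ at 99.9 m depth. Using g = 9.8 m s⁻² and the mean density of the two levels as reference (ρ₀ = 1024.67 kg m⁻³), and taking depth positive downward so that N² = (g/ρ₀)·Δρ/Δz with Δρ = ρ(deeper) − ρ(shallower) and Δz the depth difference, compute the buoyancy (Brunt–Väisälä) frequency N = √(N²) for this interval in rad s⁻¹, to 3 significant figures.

Δρ = 1024.95 − 1024.39 = 0.56 kg m⁻³ over Δz = 99.9 − 34.9 = 65 m.
N² = (9.8/1024.67) × (0.56/65) = 8.2398 × 10⁻⁵ s⁻².
N = √(8.2398 × 10⁻⁵) = 9.0773 × 10⁻³ rad s⁻¹ ≈ 9.08 × 10⁻³ rad s⁻¹.

9.08 × 10⁻³ rad s⁻¹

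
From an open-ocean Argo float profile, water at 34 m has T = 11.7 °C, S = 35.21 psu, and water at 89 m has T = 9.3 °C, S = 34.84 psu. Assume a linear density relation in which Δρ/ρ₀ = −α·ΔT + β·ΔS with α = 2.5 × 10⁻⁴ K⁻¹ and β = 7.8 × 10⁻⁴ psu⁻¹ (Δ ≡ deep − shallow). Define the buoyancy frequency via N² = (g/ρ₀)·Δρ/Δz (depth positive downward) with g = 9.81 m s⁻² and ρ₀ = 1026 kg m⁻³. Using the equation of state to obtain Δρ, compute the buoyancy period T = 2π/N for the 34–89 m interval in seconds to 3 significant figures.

843 s

ΔT = -2.4 K, ΔS = -0.37 psu (deep − shallow).
Δρ/ρ₀ = −αΔT + βΔS = 6.00 × 10⁻⁴ − 2.886 × 10⁻⁴ = 3.114 × 10⁻⁴, so Δρ ≈ 0.3195 kg m⁻³.
N² = (g/ρ₀)·Δρ/Δz = g·(Δρ/ρ₀)/Δz = 9.81 × 3.114 × 10⁻⁴ / 55 = 5.5542 × 10⁻⁵ s⁻².
N = √(5.5542 × 10⁻⁵) = 7.4527 × 10⁻³ rad s⁻¹ → T = 2π/N = 843.08 s ≈ 843 s.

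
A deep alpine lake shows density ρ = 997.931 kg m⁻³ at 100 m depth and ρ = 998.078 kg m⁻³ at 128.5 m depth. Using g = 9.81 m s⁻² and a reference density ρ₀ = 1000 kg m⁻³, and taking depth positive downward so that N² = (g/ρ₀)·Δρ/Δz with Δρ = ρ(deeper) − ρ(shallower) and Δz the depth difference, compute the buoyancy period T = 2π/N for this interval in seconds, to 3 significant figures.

883 s

Δρ = 998.078 − 997.931 = 0.147 kg m⁻³ over Δz = 128.5 − 100 = 28.5 m.
N² = (9.81/1000) × (0.147/28.5) = 5.0599 × 10⁻⁵ s⁻².
N = √(5.0599 × 10⁻⁵) = 7.1133 × 10⁻³ rad s⁻¹, so T = 2π/N = 883.30 s ≈ 883 s.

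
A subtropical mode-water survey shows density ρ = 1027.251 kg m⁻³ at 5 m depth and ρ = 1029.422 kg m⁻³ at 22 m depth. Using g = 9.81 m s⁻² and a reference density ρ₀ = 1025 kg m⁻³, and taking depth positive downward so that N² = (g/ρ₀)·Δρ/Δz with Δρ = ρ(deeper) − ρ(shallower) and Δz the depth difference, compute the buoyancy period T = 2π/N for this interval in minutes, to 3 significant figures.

3.00 min

Δρ = 1029.422 − 1027.251 = 2.171 kg m⁻³ over Δz = 22 − 5 = 17 m.
N² = (9.81/1025) × (2.171/17) = 1.2222 × 10⁻³ s⁻².
N = √(1.2222 × 10⁻³) = 0.034960 rad s⁻¹, so T = 2π/N = 179.72 s = 2.9953 min ≈ 3.00 min.
N² > 0, so the interval is statically stable.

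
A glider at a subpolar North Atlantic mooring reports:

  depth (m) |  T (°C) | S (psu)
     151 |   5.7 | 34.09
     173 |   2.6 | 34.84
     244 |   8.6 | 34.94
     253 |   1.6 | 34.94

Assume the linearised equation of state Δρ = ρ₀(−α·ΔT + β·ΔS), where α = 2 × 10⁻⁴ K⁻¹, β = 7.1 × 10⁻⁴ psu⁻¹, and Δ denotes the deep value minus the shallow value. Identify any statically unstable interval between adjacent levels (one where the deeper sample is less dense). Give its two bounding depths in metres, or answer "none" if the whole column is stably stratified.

Evaluate Δρ/ρ₀ = −αΔT + βΔS across each adjacent pair:
  151–173 m: −αΔT+βΔS = −(2 × 10⁻⁴)(-3.1)+(7.1 × 10⁻⁴)(+0.75) = 1.2 × 10⁻³ → stable
  173–244 m: −αΔT+βΔS = −(2 × 10⁻⁴)(+6.0)+(7.1 × 10⁻⁴)(+0.10) = -1.1 × 10⁻³ → UNSTABLE
  244–253 m: −αΔT+βΔS = −(2 × 10⁻⁴)(-7.0)+(7.1 × 10⁻⁴)(+0.00) = 1.4 × 10⁻³ → stable
The 173–244 m interval has Δρ < 0: lighter water underlies denser water.

173–244 m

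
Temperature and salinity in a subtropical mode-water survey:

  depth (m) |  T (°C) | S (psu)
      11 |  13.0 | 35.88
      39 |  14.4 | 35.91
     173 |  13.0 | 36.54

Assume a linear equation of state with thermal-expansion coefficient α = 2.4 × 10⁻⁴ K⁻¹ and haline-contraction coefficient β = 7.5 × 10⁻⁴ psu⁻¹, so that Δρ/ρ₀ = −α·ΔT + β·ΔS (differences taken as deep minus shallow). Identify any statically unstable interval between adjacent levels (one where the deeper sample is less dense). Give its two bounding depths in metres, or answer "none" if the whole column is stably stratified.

Evaluate Δρ/ρ₀ = −αΔT + βΔS across each adjacent pair:
  11–39 m: −αΔT+βΔS = −(2.4 × 10⁻⁴)(+1.4)+(7.5 × 10⁻⁴)(+0.03) = -3.1 × 10⁻⁴ → UNSTABLE
  39–173 m: −αΔT+βΔS = −(2.4 × 10⁻⁴)(-1.4)+(7.5 × 10⁻⁴)(+0.63) = 8.1 × 10⁻⁴ → stable
The 11–39 m interval has Δρ < 0: lighter water underlies denser water.

11–39 m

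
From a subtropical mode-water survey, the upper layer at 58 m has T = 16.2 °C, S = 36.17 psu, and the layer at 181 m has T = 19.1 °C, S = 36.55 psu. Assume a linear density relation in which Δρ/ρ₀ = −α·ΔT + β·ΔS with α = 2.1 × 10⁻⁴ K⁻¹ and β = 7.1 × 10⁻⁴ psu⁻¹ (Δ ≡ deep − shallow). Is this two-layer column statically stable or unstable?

ΔT = 19.1 − 16.2 = +2.9 K and ΔS = 36.55 − 36.17 = +0.38 psu (deep − shallow).
−αΔT = -6.09 × 10⁻⁴; βΔS = 2.698 × 10⁻⁴; sum Δρ/ρ₀ = -3.392 × 10⁻⁴.
Δρ/ρ₀ < 0, so Δρ < 0: deeper water is lighter → statically unstable; the column would overturn.

unstable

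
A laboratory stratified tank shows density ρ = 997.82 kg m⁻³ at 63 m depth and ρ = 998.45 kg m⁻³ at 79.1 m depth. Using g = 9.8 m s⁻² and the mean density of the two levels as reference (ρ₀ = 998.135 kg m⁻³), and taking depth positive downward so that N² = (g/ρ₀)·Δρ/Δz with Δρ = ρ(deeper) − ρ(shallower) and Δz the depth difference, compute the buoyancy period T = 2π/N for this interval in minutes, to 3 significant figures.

5.34 min

Δρ = 998.45 − 997.82 = 0.63 kg m⁻³ over Δz = 79.1 − 63 = 16.1 m.
N² = (9.8/998.135) × (0.63/16.1) = 3.8419 × 10⁻⁴ s⁻².
N = √(3.8419 × 10⁻⁴) = 0.019601 rad s⁻¹, so T = 2π/N = 320.55 s = 5.3425 min ≈ 5.34 min.
N² > 0, so the interval is statically stable.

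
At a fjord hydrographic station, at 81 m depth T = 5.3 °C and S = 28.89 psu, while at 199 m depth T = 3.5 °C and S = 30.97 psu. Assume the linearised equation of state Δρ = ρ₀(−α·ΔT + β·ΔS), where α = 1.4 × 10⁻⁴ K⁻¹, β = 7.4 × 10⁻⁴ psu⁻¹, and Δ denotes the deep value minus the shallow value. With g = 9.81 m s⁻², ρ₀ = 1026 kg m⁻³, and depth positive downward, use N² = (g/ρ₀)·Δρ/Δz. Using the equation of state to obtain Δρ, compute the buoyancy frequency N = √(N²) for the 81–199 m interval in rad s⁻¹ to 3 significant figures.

0.0122 rad s⁻¹

ΔT = -1.8 K, ΔS = +2.08 psu (deep − shallow).
Δρ/ρ₀ = −αΔT + βΔS = 2.52 × 10⁻⁴ + 1.5392 × 10⁻³ = 1.7912 × 10⁻³, so Δρ ≈ 1.838 kg m⁻³.
N² = (g/ρ₀)·Δρ/Δz = g·(Δρ/ρ₀)/Δz = 9.81 × 1.7912 × 10⁻³ / 118 = 1.4891 × 10⁻⁴ s⁻².
N = √(1.4891 × 10⁻⁴) = 0.012203 rad s⁻¹ ≈ 0.0122 rad s⁻¹.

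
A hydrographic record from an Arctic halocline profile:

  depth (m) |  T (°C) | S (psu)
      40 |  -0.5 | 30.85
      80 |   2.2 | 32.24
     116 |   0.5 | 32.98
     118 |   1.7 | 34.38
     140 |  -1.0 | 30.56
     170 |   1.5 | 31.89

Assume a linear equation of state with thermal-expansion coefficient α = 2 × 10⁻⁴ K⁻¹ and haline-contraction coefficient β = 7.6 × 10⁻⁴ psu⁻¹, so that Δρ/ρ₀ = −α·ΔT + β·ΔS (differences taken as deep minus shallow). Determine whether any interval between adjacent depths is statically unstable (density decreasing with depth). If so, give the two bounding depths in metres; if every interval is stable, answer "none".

118–140 m

Evaluate Δρ/ρ₀ = −αΔT + βΔS across each adjacent pair:
  40–80 m: −αΔT+βΔS = −(2 × 10⁻⁴)(+2.7)+(7.6 × 10⁻⁴)(+1.39) = 5.2 × 10⁻⁴ → stable
  80–116 m: −αΔT+βΔS = −(2 × 10⁻⁴)(-1.7)+(7.6 × 10⁻⁴)(+0.74) = 9.0 × 10⁻⁴ → stable
  116–118 m: −αΔT+βΔS = −(2 × 10⁻⁴)(+1.2)+(7.6 × 10⁻⁴)(+1.40) = 8.2 × 10⁻⁴ → stable
  118–140 m: −αΔT+βΔS = −(2 × 10⁻⁴)(-2.7)+(7.6 × 10⁻⁴)(-3.82) = -2.4 × 10⁻³ → UNSTABLE
  140–170 m: −αΔT+βΔS = −(2 × 10⁻⁴)(+2.5)+(7.6 × 10⁻⁴)(+1.33) = 5.1 × 10⁻⁴ → stable
The 118–140 m interval has Δρ < 0: lighter water underlies denser water.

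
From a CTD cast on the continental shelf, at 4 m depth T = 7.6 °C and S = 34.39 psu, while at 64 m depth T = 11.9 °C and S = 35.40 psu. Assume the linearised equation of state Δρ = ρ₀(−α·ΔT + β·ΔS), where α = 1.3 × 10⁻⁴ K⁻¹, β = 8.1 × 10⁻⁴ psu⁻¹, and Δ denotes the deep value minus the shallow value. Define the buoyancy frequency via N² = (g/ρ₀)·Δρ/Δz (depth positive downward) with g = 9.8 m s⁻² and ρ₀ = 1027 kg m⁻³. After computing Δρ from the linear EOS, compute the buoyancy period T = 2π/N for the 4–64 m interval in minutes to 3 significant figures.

16.1 min

ΔT = +4.3 K, ΔS = +1.01 psu (deep − shallow).
Δρ/ρ₀ = −αΔT + βΔS = -5.59 × 10⁻⁴ + 8.181 × 10⁻⁴ = 2.591 × 10⁻⁴, so Δρ ≈ 0.2661 kg m⁻³.
N² = (g/ρ₀)·Δρ/Δz = g·(Δρ/ρ₀)/Δz = 9.8 × 2.591 × 10⁻⁴ / 60 = 4.2320 × 10⁻⁵ s⁻².
N = √(4.2320 × 10⁻⁵) = 6.5054 × 10⁻³ rad s⁻¹ → T = 2π/N = 965.84 s = 16.097 min ≈ 16.1 min.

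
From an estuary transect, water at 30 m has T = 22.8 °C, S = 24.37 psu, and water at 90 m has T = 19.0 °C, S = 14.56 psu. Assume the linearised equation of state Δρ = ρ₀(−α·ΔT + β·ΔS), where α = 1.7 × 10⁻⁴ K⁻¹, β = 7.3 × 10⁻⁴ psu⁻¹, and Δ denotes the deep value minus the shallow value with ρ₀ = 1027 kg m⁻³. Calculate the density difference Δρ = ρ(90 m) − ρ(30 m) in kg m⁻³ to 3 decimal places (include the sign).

ΔT = -3.8 K, ΔS = -9.81 psu (deep − shallow).
Δρ/ρ₀ = −(1.7 × 10⁻⁴)(-3.8) + (7.3 × 10⁻⁴)(-9.81) = -6.5153 × 10⁻³.
Δρ = 1027 × (-6.5153 × 10⁻³) = -6.691 kg m⁻³.
Negative Δρ: lighter below, statically unstable.

-6.691 kg m⁻³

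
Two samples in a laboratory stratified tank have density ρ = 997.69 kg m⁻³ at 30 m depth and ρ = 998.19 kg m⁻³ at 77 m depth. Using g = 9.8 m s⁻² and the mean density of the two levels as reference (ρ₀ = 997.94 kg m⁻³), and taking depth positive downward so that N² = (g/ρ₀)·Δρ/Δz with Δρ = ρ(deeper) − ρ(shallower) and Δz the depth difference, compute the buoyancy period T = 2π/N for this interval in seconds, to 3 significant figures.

615 s

Δρ = 998.19 − 997.69 = 0.50 kg m⁻³ over Δz = 77 − 30 = 47 m.
N² = (9.8/997.94) × (0.50/47) = 1.0447 × 10⁻⁴ s⁻².
N = √(1.0447 × 10⁻⁴) = 0.010221 rad s⁻¹, so T = 2π/N = 614.73 s ≈ 615 s.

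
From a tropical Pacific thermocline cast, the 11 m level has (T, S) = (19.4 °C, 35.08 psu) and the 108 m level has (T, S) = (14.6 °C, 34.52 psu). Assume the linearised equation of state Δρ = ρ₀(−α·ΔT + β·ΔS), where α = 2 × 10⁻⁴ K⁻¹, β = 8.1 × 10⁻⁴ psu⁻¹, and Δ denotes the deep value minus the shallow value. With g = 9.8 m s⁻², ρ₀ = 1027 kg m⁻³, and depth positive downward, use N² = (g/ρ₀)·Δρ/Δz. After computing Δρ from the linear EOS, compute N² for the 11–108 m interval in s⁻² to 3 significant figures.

5.12 × 10⁻⁵ s⁻²

ΔT = -4.8 K, ΔS = -0.56 psu (deep − shallow).
Δρ/ρ₀ = −αΔT + βΔS = 9.60 × 10⁻⁴ − 4.536 × 10⁻⁴ = 5.064 × 10⁻⁴, so Δρ ≈ 0.5201 kg m⁻³.
N² = (g/ρ₀)·Δρ/Δz = g·(Δρ/ρ₀)/Δz = 9.8 × 5.064 × 10⁻⁴ / 97 = 5.1162 × 10⁻⁵ s⁻² ≈ 5.12 × 10⁻⁵ s⁻².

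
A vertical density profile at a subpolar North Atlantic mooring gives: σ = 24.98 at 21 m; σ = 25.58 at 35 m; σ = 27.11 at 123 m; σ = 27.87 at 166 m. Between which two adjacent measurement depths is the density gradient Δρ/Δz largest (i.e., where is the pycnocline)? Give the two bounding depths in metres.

Compute the density gradient over each adjacent pair:
  21–35 m: Δρ/Δz = 0.60/14 = 0.043 kg m⁻⁴
  35–123 m: Δρ/Δz = 1.53/88 = 0.017 kg m⁻⁴
  123–166 m: Δρ/Δz = 0.76/43 = 0.018 kg m⁻⁴
The largest gradient is in the 21–35 m interval — the pycnocline.

21–35 m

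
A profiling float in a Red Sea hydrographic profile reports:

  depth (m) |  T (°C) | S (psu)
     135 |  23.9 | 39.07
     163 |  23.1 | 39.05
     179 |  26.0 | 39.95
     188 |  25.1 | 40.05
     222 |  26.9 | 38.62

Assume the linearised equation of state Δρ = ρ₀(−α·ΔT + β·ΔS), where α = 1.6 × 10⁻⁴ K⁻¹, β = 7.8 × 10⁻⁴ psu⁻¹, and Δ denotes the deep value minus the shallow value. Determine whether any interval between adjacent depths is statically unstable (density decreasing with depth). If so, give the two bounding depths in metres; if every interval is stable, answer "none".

188–222 m

Evaluate Δρ/ρ₀ = −αΔT + βΔS across each adjacent pair:
  135–163 m: −αΔT+βΔS = −(1.6 × 10⁻⁴)(-0.8)+(7.8 × 10⁻⁴)(-0.02) = 1.1 × 10⁻⁴ → stable
  163–179 m: −αΔT+βΔS = −(1.6 × 10⁻⁴)(+2.9)+(7.8 × 10⁻⁴)(+0.90) = 2.4 × 10⁻⁴ → stable
  179–188 m: −αΔT+βΔS = −(1.6 × 10⁻⁴)(-0.9)+(7.8 × 10⁻⁴)(+0.10) = 2.2 × 10⁻⁴ → stable
  188–222 m: −αΔT+βΔS = −(1.6 × 10⁻⁴)(+1.8)+(7.8 × 10⁻⁴)(-1.43) = -1.4 × 10⁻³ → UNSTABLE
The 188–222 m interval has Δρ < 0: lighter water underlies denser water.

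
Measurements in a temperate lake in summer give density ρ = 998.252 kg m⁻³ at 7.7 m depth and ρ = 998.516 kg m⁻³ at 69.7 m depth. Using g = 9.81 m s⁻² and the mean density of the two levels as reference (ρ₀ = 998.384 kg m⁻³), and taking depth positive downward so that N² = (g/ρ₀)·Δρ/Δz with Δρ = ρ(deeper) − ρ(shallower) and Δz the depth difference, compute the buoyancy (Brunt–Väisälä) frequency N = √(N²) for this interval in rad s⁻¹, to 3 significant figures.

Δρ = 998.516 − 998.252 = 0.264 kg m⁻³ over Δz = 69.7 − 7.7 = 62 m.
N² = (9.81/998.384) × (0.264/62) = 4.1839 × 10⁻⁵ s⁻².
N = √(4.1839 × 10⁻⁵) = 6.4683 × 10⁻³ rad s⁻¹ ≈ 6.47 × 10⁻³ rad s⁻¹.

6.47 × 10⁻³ rad s⁻¹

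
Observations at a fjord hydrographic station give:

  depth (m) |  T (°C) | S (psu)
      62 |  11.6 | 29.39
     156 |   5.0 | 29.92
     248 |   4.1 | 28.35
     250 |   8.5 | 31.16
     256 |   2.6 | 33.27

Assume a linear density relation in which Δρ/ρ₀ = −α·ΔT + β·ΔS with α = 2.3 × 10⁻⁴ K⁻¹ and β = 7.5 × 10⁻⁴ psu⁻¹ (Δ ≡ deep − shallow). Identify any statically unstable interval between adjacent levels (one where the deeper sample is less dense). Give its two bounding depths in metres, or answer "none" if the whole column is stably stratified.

156–248 m

Evaluate Δρ/ρ₀ = −αΔT + βΔS across each adjacent pair:
  62–156 m: −αΔT+βΔS = −(2.3 × 10⁻⁴)(-6.6)+(7.5 × 10⁻⁴)(+0.53) = 1.9 × 10⁻³ → stable
  156–248 m: −αΔT+βΔS = −(2.3 × 10⁻⁴)(-0.9)+(7.5 × 10⁻⁴)(-1.57) = -9.7 × 10⁻⁴ → UNSTABLE
  248–250 m: −αΔT+βΔS = −(2.3 × 10⁻⁴)(+4.4)+(7.5 × 10⁻⁴)(+2.81) = 1.1 × 10⁻³ → stable
  250–256 m: −αΔT+βΔS = −(2.3 × 10⁻⁴)(-5.9)+(7.5 × 10⁻⁴)(+2.11) = 2.9 × 10⁻³ → stable
The 156–248 m interval has Δρ < 0: lighter water underlies denser water.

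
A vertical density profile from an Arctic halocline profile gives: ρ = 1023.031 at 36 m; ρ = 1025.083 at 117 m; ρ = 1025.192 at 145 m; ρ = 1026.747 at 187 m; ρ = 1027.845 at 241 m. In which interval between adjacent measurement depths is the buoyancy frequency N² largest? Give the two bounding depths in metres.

145–187 m

Compute the density gradient over each adjacent pair:
  36–117 m: Δρ/Δz = 2.052/81 = 0.025 kg m⁻⁴
  117–145 m: Δρ/Δz = 0.109/28 = 3.9 × 10⁻³ kg m⁻⁴
  145–187 m: Δρ/Δz = 1.555/42 = 0.037 kg m⁻⁴
  187–241 m: Δρ/Δz = 1.098/54 = 0.020 kg m⁻⁴
The largest gradient is in the 145–187 m interval — the pycnocline.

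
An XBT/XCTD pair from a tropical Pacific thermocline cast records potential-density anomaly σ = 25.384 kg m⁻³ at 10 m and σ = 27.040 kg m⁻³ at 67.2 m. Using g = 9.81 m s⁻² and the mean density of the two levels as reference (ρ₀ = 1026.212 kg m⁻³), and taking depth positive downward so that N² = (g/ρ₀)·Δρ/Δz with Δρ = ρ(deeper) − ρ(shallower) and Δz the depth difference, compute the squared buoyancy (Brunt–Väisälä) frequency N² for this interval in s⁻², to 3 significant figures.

2.77 × 10⁻⁴ s⁻²

Δρ = 1027.040 − 1025.384 = 1.656 kg m⁻³ over Δz = 67.2 − 10 = 57.2 m.
N² = (9.81/1026.212) × (1.656/57.2) = 2.7676 × 10⁻⁴ s⁻² ≈ 2.77 × 10⁻⁴ s⁻².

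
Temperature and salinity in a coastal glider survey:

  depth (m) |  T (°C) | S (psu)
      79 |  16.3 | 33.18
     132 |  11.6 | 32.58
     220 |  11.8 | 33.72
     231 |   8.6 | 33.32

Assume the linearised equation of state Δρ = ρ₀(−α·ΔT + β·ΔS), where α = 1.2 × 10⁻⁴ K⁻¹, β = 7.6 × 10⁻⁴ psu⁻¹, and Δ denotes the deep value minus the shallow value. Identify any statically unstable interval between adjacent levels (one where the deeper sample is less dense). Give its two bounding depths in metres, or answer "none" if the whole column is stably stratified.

Evaluate Δρ/ρ₀ = −αΔT + βΔS across each adjacent pair:
  79–132 m: −αΔT+βΔS = −(1.2 × 10⁻⁴)(-4.7)+(7.6 × 10⁻⁴)(-0.60) = 1.1 × 10⁻⁴ → stable
  132–220 m: −αΔT+βΔS = −(1.2 × 10⁻⁴)(+0.2)+(7.6 × 10⁻⁴)(+1.14) = 8.4 × 10⁻⁴ → stable
  220–231 m: −αΔT+βΔS = −(1.2 × 10⁻⁴)(-3.2)+(7.6 × 10⁻⁴)(-0.40) = 8.0 × 10⁻⁵ → stable
Every interval has Δρ > 0: the column is stably stratified throughout.

none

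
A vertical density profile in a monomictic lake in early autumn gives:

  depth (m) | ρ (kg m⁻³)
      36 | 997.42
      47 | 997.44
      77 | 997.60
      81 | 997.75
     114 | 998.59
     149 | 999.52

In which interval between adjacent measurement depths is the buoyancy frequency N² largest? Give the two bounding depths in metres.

Compute the density gradient over each adjacent pair:
  36–47 m: Δρ/Δz = 0.02/11 = 1.8 × 10⁻³ kg m⁻⁴
  47–77 m: Δρ/Δz = 0.16/30 = 5.3 × 10⁻³ kg m⁻⁴
  77–81 m: Δρ/Δz = 0.15/4 = 0.037 kg m⁻⁴
  81–114 m: Δρ/Δz = 0.84/33 = 0.025 kg m⁻⁴
  114–149 m: Δρ/Δz = 0.93/35 = 0.027 kg m⁻⁴
The largest gradient is in the 77–81 m interval — the pycnocline.

77–81 m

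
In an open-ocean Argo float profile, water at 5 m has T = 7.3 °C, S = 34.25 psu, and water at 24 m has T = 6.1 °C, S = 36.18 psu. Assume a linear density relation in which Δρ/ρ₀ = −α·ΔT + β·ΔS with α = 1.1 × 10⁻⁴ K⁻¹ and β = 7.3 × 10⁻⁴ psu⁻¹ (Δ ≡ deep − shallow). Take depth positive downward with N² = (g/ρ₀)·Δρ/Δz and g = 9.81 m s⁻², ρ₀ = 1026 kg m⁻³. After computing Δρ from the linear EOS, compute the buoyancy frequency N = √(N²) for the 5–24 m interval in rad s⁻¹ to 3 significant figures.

ΔT = -1.2 K, ΔS = +1.93 psu (deep − shallow).
Δρ/ρ₀ = −αΔT + βΔS = 1.32 × 10⁻⁴ + 1.4089 × 10⁻³ = 1.5409 × 10⁻³, so Δρ ≈ 1.581 kg m⁻³.
N² = (g/ρ₀)·Δρ/Δz = g·(Δρ/ρ₀)/Δz = 9.81 × 1.5409 × 10⁻³ / 19 = 7.9559 × 10⁻⁴ s⁻².
N = √(7.9559 × 10⁻⁴) = 0.028206 rad s⁻¹ ≈ 0.0282 rad s⁻¹.

0.0282 rad s⁻¹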